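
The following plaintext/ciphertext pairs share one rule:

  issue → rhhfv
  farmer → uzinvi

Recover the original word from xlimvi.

corner

Letters are reflected about the middle of the alphabet (position → 25−position): Atbash.
Decoding xlimvi: x↔c, l↔o, i↔r, m↔n, v↔e, i↔r.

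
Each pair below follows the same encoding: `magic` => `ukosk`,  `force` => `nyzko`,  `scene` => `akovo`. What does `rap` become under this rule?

zkx

Vowels shift forward by 10 and consonants shift forward by 8.
On rap: r(cons)+8=z, a(vowel)+10=k, p(cons)+8=x.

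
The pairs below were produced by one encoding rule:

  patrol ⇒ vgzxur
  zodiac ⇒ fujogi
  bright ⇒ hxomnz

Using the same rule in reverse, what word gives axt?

Compare letters: p→v is +6, a→g is +6, t→z is +6 — a constant shift. This is a Caesar cipher with shift 6.
Decoding axt: a−6=u, x−6=r, t−6=n.

urn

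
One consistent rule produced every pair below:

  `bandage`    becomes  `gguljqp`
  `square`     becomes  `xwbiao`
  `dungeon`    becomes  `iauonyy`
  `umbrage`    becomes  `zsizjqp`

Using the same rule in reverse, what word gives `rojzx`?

micro

In bandage: b→g is +5, a→g is +6, n→u is +7, d→l is +8 — the shift increases by 1 each position. Each letter shifts forward by (position + 5), i.e. 5, 6, 7, … — the shift grows by one for each successive letter.
Reversing it on rojzx: r−5=m, o−6=i, j−7=c, z−8=r, x−9=o.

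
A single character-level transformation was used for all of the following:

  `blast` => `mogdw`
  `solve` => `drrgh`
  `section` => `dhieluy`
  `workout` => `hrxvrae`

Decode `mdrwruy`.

balloon

Shifts by position in blast: pos 0: b→m (+11), pos 1: l→o (+3), pos 2: a→g (+6), pos 3: s→d (+11), pos 4: t→w (+3) — repeating every 3. It's a Vigenère-style cipher with numeric key [11,3,6]: position i shifts by key[i mod 3].
Reversing it on mdrwruy: m−11=b, d−3=a, r−6=l, w−11=l, r−3=o, u−6=o, y−11=n.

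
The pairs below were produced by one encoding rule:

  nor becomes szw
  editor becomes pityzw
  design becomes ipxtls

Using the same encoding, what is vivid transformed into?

atati

The shift depends on letter class: consonant n→s is +5, but vowel o→z is +11. The rule splits by letter class: vowels +11, consonants +5.
On vivid: v(cons)+5=a, i(vowel)+11=t, v(cons)+5=a, i(vowel)+11=t, d(cons)+5=i.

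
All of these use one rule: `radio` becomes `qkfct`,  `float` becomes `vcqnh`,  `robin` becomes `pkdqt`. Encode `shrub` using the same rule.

dwtju

The output letters match the input read backwards, each shifted +2: radio reversed is oidar. Read the word backwards and shift each letter +2.
For shrub: reverse → burhs; then shift: b+2=d, u+2=w, r+2=t, h+2=j, s+2=u.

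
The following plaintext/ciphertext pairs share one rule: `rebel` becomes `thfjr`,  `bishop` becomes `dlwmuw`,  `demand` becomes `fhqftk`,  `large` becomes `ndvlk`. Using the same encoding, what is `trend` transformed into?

vuisj

In rebel: r→t is +2, e→h is +3, b→f is +4, e→j is +5 — the shift increases by 1 each position. Letter i (0-indexed) is shifted by i+2, so successive shifts are 2, 3, 4, ….
For trend: t+2=v, r+3=u, e+4=i, n+5=s, d+6=j.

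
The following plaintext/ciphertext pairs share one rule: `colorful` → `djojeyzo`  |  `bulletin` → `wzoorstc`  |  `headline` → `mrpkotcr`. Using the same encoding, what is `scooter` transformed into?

Each letter's alphabet position (a=0..z=25) is mapped through 7·x+15 mod 26 — an affine cipher.
For scooter: s(18)→7·18+15≡11=l; c(2)→7·2+15≡3=d; o(14)→7·14+15≡9=j; o(14)→7·14+15≡9=j; t(19)→7·19+15≡18=s; e(4)→7·4+15≡17=r; r(17)→7·17+15≡4=e (all mod 26).

ldjjsre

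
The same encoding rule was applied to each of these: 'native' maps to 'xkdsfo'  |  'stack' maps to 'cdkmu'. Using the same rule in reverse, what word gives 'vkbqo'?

large

Compare letters: n→x is +10, a→k is +10, t→d is +10 — a constant shift. This is a Caesar cipher with shift 10.
Undoing it on vkbqo: v−10=l, k−10=a, b−10=r, q−10=g, o−10=e.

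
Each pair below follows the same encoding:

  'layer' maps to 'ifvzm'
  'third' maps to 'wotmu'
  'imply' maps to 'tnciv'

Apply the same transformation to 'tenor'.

wzsxm

l(11)→i(8) and a(0)→f(5) fit y≡5x+5 (mod 26); the inverse of 5 mod 26 is 21. Each letter's alphabet position (a=0..z=25) is mapped through 5·x+5 mod 26 — an affine cipher.
For tenor: t(19)→5·19+5≡22=w; e(4)→5·4+5≡25=z; n(13)→5·13+5≡18=s; o(14)→5·14+5≡23=x; r(17)→5·17+5≡12=m (all mod 26).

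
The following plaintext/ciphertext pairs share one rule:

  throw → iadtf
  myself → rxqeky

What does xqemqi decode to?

The output letters match the input read backwards, each shifted +12: throw reversed is worht. Read the word backwards and shift each letter +12.
Undoing it on xqemqi: shift back: x−12=l, q−12=e, e−12=s, m−12=a, q−12=e, i−12=w → lesaew; then reverse → weasel.

weasel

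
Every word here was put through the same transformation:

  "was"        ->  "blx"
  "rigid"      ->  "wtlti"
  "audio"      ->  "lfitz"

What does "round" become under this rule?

The shift depends on letter class: consonant w→b is +5, but vowel a→l is +11. Two shifts are in play — +11 for a/e/i/o/u, +5 for every other letter.
On round: r(cons)+5=w, o(vowel)+11=z, u(vowel)+11=f, n(cons)+5=s, d(cons)+5=i.

wzfsi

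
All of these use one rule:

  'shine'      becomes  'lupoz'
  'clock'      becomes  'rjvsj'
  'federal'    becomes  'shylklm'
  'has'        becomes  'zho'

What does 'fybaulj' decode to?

The word is reversed, then every letter is shifted forward by 7.
Undoing it on fybaulj: shift back: f−7=y, y−7=r, b−7=u, a−7=t, u−7=n, l−7=e, j−7=c → yrutnec; then reverse → century.

century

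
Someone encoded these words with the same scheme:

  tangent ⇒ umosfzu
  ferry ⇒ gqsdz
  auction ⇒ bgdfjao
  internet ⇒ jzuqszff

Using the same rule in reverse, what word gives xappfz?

Shifts by position in tangent: pos 0: t→u (+1), pos 1: a→m (+12), pos 2: n→o (+1), pos 3: g→s (+12) — repeating every 2. The shifts repeat in a cycle of length 2: positions 0,1,… shift by +1, +12, then the pattern repeats.
Undoing it on xappfz: x−1=w, a−12=o, p−1=o, p−12=d, f−1=e, z−12=n.

wooden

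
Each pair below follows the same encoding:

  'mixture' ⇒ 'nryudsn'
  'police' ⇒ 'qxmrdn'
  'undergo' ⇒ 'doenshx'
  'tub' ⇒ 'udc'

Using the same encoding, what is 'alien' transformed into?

jmrno

The shift depends on letter class: consonant m→n is +1, but vowel i→r is +9. Two shifts are in play — +9 for a/e/i/o/u, +1 for every other letter.
Applying it to alien: a(vowel)+9=j, l(cons)+1=m, i(vowel)+9=r, e(vowel)+9=n, n(cons)+1=o.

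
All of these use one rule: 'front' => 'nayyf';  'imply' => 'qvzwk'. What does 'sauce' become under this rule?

ajenq

In front: f→n is +8, r→a is +9, o→y is +10, n→y is +11 — the shift increases by 1 each position. Letter i (0-indexed) is shifted by i+8, so successive shifts are 8, 9, 10, ….
For sauce: s+8=a, a+9=j, u+10=e, c+11=n, e+12=q.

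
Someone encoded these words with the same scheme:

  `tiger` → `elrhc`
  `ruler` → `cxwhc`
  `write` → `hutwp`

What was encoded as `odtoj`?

The shifts repeat in a cycle of length 2: positions 0,1,… shift by +11, +3, then the pattern repeats.
Reversing it on odtoj: o−11=d, d−3=a, t−11=i, o−3=l, j−11=y.

daily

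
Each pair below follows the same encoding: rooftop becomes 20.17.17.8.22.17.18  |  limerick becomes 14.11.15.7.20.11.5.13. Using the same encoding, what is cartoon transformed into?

Letters become their 1-based position plus 2 (so a→3, b→4, …).
For cartoon: c=3→5, a=1→3, r=18→20, t=20→22, o=15→17, o=15→17, n=14→16.

5.3.20.22.17.17.16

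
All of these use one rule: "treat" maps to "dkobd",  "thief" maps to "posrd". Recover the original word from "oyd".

The output letters match the input read backwards, each shifted +10: treat reversed is taert. The word is reversed, then every letter is shifted forward by 10.
Decoding oyd: shift back: o−10=e, y−10=o, d−10=t → eot; then reverse → toe.

toe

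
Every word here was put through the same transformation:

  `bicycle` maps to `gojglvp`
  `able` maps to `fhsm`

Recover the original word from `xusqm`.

Each letter shifts forward by (position + 5), i.e. 5, 6, 7, … — the shift grows by one for each successive letter.
Undoing it on xusqm: x−5=s, u−6=o, s−7=l, q−8=i, m−9=d.

solid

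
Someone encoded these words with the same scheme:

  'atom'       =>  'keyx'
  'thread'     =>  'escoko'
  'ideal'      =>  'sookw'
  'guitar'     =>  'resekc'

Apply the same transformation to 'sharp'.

dskca

The shift depends on letter class: consonant t→e is +11, but vowel a→k is +10. Vowels shift forward by 10 and consonants shift forward by 11.
For sharp: s(cons)+11=d, h(cons)+11=s, a(vowel)+10=k, r(cons)+11=c, p(cons)+11=a.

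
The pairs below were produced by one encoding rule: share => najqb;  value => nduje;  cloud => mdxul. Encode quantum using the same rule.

The output letters match the input read backwards, each shifted +9: share reversed is erahs. The word is reversed, then every letter is shifted forward by 9.
On quantum: reverse → mutnauq; then shift: m+9=v, u+9=d, t+9=c, n+9=w, a+9=j, u+9=d, q+9=z.

vdcwjdz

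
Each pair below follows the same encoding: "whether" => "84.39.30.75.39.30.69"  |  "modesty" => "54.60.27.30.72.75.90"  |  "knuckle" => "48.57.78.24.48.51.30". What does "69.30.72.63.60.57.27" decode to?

w(#23)→84 and h(#8)→39: differences scale by 3, so n = 3·pos + 15. With a=1..z=26, the number is 3·pos + 15.
Decoding 69.30.72.63.60.57.27: 69→(69−15)÷3=18=r, 30→(30−15)÷3=5=e, 72→(72−15)÷3=19=s, 63→(63−15)÷3=16=p, 60→(60−15)÷3=15=o, 57→(57−15)÷3=14=n, 27→(27−15)÷3=4=d.

respond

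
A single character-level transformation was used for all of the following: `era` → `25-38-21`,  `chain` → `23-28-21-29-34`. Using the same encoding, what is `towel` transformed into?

40-35-43-25-32

e is letter #5 and maps to 25: an offset of 20. Each letter is replaced by its alphabet position (a=1..z=26) + 20.
On towel: t=20→40, o=15→35, w=23→43, e=5→25, l=12→32.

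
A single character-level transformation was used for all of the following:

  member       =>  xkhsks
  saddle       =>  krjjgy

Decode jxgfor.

The output letters match the input read backwards, each shifted +6: member reversed is rebmem. Two steps: reverse the string, then apply a Caesar shift of +6.
Decoding jxgfor: shift back: j−6=d, x−6=r, g−6=a, f−6=z, o−6=i, r−6=l → drazil; then reverse → lizard.

lizard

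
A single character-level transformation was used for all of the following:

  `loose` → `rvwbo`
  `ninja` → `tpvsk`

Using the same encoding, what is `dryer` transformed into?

jygnb

In loose: l→r is +6, o→v is +7, o→w is +8, s→b is +9 — the shift increases by 1 each position. Each letter shifts forward by (position + 6), i.e. 6, 7, 8, … — the shift grows by one for each successive letter.
For dryer: d+6=j, r+7=y, y+8=g, e+9=n, r+10=b.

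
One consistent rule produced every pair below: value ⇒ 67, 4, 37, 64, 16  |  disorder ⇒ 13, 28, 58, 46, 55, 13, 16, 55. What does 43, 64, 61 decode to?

v(#22)→67 and a(#1)→4: differences scale by 3, so n = 3·pos + 1. The formula is n = 3×(alphabet index, a=1) + 1.
Reversing it on 43, 64, 61: 43→(43−1)÷3=14=n, 64→(64−1)÷3=21=u, 61→(61−1)÷3=20=t.

nut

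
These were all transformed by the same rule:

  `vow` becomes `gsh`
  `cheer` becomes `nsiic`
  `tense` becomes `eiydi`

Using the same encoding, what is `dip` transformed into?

The shift depends on letter class: consonant v→g is +11, but vowel o→s is +4. The rule splits by letter class: vowels +4, consonants +11.
Applying it to dip: d(cons)+11=o, i(vowel)+4=m, p(cons)+11=a.

oma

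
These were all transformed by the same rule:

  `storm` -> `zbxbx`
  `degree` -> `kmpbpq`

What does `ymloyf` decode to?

Each letter shifts forward by (position + 7), i.e. 7, 8, 9, … — the shift grows by one for each successive letter.
Decoding ymloyf: y−7=r, m−8=e, l−9=c, o−10=e, y−11=n, f−12=t.

recent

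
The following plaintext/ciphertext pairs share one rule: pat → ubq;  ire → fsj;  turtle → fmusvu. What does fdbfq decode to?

peace

The output letters match the input read backwards, each shifted +1: pat reversed is tap. Read the word backwards and shift each letter +1.
Reversing it on fdbfq: shift back: f−1=e, d−1=c, b−1=a, f−1=e, q−1=p → ecaep; then reverse → peace.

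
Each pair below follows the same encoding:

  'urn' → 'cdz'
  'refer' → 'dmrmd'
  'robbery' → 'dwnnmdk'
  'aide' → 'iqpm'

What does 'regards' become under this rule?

dmsidpe

Two shifts are in play — +8 for a/e/i/o/u, +12 for every other letter.
For regards: r(cons)+12=d, e(vowel)+8=m, g(cons)+12=s, a(vowel)+8=i, r(cons)+12=d, d(cons)+12=p, s(cons)+12=e.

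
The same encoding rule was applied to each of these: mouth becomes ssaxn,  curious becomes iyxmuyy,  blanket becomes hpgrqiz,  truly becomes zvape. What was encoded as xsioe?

rocky

The shifts repeat in a cycle of length 2: positions 0,1,… shift by +6, +4, then the pattern repeats.
Decoding xsioe: x−6=r, s−4=o, i−6=c, o−4=k, e−6=y.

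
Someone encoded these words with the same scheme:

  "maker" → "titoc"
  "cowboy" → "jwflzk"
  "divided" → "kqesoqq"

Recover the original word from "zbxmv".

stock

In maker: m→t is +7, a→i is +8, k→t is +9, e→o is +10 — the shift increases by 1 each position. The shift increases by 1 at each position, starting from +7: 7, 8, 9, ….
Decoding zbxmv: z−7=s, b−8=t, x−9=o, m−10=c, v−11=k.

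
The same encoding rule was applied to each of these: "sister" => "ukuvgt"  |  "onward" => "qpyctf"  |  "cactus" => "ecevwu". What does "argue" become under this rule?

ctiwg

Compare letters: s→u is +2, i→k is +2, s→u is +2 — a constant shift. This is a Caesar cipher with shift 2.
On argue: a+2=c, r+2=t, g+2=i, u+2=w, e+2=g.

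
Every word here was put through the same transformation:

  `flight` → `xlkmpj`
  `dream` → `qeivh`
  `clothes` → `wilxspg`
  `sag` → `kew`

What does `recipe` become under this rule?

itmgiv

The output letters match the input read backwards, each shifted +4: flight reversed is thgilf. The word is reversed, then every letter is shifted forward by 4.
For recipe: reverse → epicer; then shift: e+4=i, p+4=t, i+4=m, c+4=g, e+4=i, r+4=v.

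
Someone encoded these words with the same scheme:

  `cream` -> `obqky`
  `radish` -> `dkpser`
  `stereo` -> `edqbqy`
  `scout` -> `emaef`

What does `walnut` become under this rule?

Shifts by position in cream: pos 0: c→o (+12), pos 1: r→b (+10), pos 2: e→q (+12), pos 3: a→k (+10) — repeating every 2. A repeating key of period 2 is used — shifts +12, +10 over and over.
For walnut: w+12=i, a+10=k, l+12=x, n+10=x, u+12=g, t+10=d.

ikxxgd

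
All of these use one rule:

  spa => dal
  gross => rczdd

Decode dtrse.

Each letter is shifted forward by 11 in the alphabet (a Caesar shift of +11).
Reversing it on dtrse: d−11=s, t−11=i, r−11=g, s−11=h, e−11=t.

sight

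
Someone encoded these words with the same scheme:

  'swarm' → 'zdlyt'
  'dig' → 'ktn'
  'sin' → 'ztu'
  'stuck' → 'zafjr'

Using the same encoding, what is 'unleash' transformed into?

fusplzo

The rule splits by letter class: vowels +11, consonants +7.
Applying it to unleash: u(vowel)+11=f, n(cons)+7=u, l(cons)+7=s, e(vowel)+11=p, a(vowel)+11=l, s(cons)+7=z, h(cons)+7=o.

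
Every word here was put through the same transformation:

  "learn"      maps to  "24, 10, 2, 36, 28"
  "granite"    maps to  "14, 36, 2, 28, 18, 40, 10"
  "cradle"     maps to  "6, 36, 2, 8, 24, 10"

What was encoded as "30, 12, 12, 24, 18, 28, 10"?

offline

l(#12)→24 and e(#5)→10: differences scale by 2, so n = 2·pos + 0. The formula is n = 2×(alphabet index, a=1).
Decoding 30, 12, 12, 24, 18, 28, 10: 30→(30−0)÷2=15=o, 12→(12−0)÷2=6=f, 12→(12−0)÷2=6=f, 24→(24−0)÷2=12=l, 18→(18−0)÷2=9=i, 28→(28−0)÷2=14=n, 10→(10−0)÷2=5=e.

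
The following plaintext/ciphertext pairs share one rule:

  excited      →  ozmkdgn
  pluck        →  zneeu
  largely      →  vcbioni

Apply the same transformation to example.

ozkozno

Shifts by position in excited: pos 0: e→o (+10), pos 1: x→z (+2), pos 2: c→m (+10), pos 3: i→k (+2) — repeating every 2. It's a Vigenère-style cipher with numeric key [10,2]: position i shifts by key[i mod 2].
Applying it to example: e+10=o, x+2=z, a+10=k, m+2=o, p+10=z, l+2=n, e+10=o.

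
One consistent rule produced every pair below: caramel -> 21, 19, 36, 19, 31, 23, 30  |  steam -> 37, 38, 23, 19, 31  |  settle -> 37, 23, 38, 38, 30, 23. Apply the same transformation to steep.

Each letter is replaced by its alphabet position (a=1..z=26) + 18.
On steep: s=19→37, t=20→38, e=5→23, e=5→23, p=16→34.

37, 38, 23, 23, 34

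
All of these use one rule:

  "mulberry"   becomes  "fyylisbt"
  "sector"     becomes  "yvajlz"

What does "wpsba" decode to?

tulip

The output letters match the input read backwards, each shifted +7: mulberry reversed is yrreblum. Two steps: reverse the string, then apply a Caesar shift of +7.
Decoding wpsba: shift back: w−7=p, p−7=i, s−7=l, b−7=u, a−7=t → pilut; then reverse → tulip.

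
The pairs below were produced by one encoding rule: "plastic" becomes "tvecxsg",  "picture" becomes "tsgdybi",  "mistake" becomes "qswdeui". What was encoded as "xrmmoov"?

It's a Vigenère-style cipher with numeric key [4,10]: position i shifts by key[i mod 2].
Reversing it on xrmmoov: x−4=t, r−10=h, m−4=i, m−10=c, o−4=k, o−10=e, v−4=r.

thicker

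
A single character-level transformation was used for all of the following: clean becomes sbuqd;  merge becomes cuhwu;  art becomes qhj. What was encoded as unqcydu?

examine

Compare letters: c→s is +16, l→b is +16, e→u is +16 — a constant shift. This is a Caesar cipher with shift 16.
Decoding unqcydu: u−16=e, n−16=x, q−16=a, c−16=m, y−16=i, d−16=n, u−16=e.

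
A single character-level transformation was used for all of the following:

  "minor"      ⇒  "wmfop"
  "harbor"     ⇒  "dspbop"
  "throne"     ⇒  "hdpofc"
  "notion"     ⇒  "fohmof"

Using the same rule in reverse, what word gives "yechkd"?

sketch

m(12)→w(22) and i(8)→m(12) fit y≡9x+18 (mod 26); the inverse of 9 mod 26 is 3. This is an affine cipher: with a=0,…,z=25, each position x becomes (9x+18) mod 26.
Undoing it on yechkd: y(24)→3·(24−18)≡18=s; e(4)→3·(4−18)≡10=k; c(2)→3·(2−18)≡4=e; h(7)→3·(7−18)≡19=t; k(10)→3·(10−18)≡2=c; d(3)→3·(3−18)≡7=h (all mod 26).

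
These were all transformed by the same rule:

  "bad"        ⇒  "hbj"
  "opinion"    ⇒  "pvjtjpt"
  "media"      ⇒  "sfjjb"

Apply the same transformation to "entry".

ftzxe

The shift depends on letter class: consonant b→h is +6, but vowel a→b is +1. The rule splits by letter class: vowels +1, consonants +6.
On entry: e(vowel)+1=f, n(cons)+6=t, t(cons)+6=z, r(cons)+6=x, y(cons)+6=e.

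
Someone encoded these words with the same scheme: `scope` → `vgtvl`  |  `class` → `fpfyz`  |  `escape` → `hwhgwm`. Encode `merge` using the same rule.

In scope: s→v is +3, c→g is +4, o→t is +5, p→v is +6 — the shift increases by 1 each position. Each letter shifts forward by (position + 3), i.e. 3, 4, 5, … — the shift grows by one for each successive letter.
On merge: m+3=p, e+4=i, r+5=w, g+6=m, e+7=l.

piwml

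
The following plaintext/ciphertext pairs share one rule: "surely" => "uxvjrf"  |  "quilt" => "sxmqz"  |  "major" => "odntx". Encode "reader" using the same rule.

In surely: s→u is +2, u→x is +3, r→v is +4, e→j is +5 — the shift increases by 1 each position. Each letter shifts forward by (position + 2), i.e. 2, 3, 4, … — the shift grows by one for each successive letter.
On reader: r+2=t, e+3=h, a+4=e, d+5=i, e+6=k, r+7=y.

theiky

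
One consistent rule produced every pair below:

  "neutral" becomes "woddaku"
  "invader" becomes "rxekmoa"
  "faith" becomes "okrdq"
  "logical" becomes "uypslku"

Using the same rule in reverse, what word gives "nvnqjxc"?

elegant

Shifts by position in neutral: pos 0: n→w (+9), pos 1: e→o (+10), pos 2: u→d (+9), pos 3: t→d (+10) — repeating every 2. It's a Vigenère-style cipher with numeric key [9,10]: position i shifts by key[i mod 2].
Reversing it on nvnqjxc: n−9=e, v−10=l, n−9=e, q−10=g, j−9=a, x−10=n, c−9=t.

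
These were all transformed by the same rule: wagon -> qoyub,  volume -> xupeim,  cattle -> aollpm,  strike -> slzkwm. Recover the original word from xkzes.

virus

Treating letters as 0–25, the rule is x ↦ 19x + 14 (mod 26).
Undoing it on xkzes: x(23)→11·(23−14)≡21=v; k(10)→11·(10−14)≡8=i; z(25)→11·(25−14)≡17=r; e(4)→11·(4−14)≡20=u; s(18)→11·(18−14)≡18=s (all mod 26).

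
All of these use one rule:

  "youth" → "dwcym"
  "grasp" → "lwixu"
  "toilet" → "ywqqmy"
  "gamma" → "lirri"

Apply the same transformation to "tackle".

yihpqm

The shift depends on letter class: consonant y→d is +5, but vowel o→w is +8. Two shifts are in play — +8 for a/e/i/o/u, +5 for every other letter.
On tackle: t(cons)+5=y, a(vowel)+8=i, c(cons)+5=h, k(cons)+5=p, l(cons)+5=q, e(vowel)+8=m.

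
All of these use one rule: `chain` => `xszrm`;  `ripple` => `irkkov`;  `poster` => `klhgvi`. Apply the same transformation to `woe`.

dlv

Each pair mirrors across the alphabet (c↔x, h↔s, a↔z): positions sum to 25. Letters are reflected about the middle of the alphabet (position → 25−position): Atbash.
On woe: w↔d, o↔l, e↔v.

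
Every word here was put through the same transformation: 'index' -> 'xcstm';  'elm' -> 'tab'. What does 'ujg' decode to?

fur

Compare letters: i→x is +15, n→c is +15, d→s is +15 — a constant shift. Every letter moves 15 places later in the alphabet, wrapping around z→a.
Reversing it on ujg: u−15=f, j−15=u, g−15=r.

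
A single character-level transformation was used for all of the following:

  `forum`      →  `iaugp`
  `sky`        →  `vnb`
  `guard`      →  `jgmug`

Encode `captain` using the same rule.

fmswmuq

The shift depends on letter class: consonant f→i is +3, but vowel o→a is +12. The rule splits by letter class: vowels +12, consonants +3.
Applying it to captain: c(cons)+3=f, a(vowel)+12=m, p(cons)+3=s, t(cons)+3=w, a(vowel)+12=m, i(vowel)+12=u, n(cons)+3=q.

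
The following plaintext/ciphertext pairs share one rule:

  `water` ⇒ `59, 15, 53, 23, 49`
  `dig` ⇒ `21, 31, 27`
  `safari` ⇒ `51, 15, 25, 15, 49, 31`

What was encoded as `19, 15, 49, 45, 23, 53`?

w(#23)→59 and a(#1)→15: differences scale by 2, so n = 2·pos + 13. Each letter becomes 2×(its alphabet position, a=1..z=26) + 13.
Reversing it on 19, 15, 49, 45, 23, 53: 19→(19−13)÷2=3=c, 15→(15−13)÷2=1=a, 49→(49−13)÷2=18=r, 45→(45−13)÷2=16=p, 23→(23−13)÷2=5=e, 53→(53−13)÷2=20=t.

carpet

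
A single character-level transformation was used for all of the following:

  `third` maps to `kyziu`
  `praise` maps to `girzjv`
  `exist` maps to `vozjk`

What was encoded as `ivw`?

Compare letters: t→k is +17, h→y is +17, i→z is +17 — a constant shift. It's a constant shift of +17 (ROT17).
Undoing it on ivw: i−17=r, v−17=e, w−17=f.

ref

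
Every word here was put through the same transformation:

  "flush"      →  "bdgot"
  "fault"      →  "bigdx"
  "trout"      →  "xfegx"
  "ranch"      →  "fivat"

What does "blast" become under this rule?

f(5)→b(1) and l(11)→d(3) fit y≡9x+8 (mod 26); the inverse of 9 mod 26 is 3. Each letter's alphabet position (a=0..z=25) is mapped through 9·x+8 mod 26 — an affine cipher.
For blast: b(1)→9·1+8≡17=r; l(11)→9·11+8≡3=d; a(0)→9·0+8≡8=i; s(18)→9·18+8≡14=o; t(19)→9·19+8≡23=x (all mod 26).

rdiox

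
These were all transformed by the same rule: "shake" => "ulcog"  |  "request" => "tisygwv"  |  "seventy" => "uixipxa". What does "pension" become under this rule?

ripwksp

A repeating key of period 2 is used — shifts +2, +4 over and over.
On pension: p+2=r, e+4=i, n+2=p, s+4=w, i+2=k, o+4=s, n+2=p.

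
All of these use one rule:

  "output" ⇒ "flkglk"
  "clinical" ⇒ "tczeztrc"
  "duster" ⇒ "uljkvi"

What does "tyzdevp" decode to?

Compare letters: o→f is +17, u→l is +17, t→k is +17 — a constant shift. Each letter is shifted forward by 17 in the alphabet (a Caesar shift of +17).
Undoing it on tyzdevp: t−17=c, y−17=h, z−17=i, d−17=m, e−17=n, v−17=e, p−17=y.

chimney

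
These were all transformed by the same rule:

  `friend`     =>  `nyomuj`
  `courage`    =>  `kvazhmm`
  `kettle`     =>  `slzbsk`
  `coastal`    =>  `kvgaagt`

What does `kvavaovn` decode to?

counting

Shifts by position in friend: pos 0: f→n (+8), pos 1: r→y (+7), pos 2: i→o (+6), pos 3: e→m (+8), pos 4: n→u (+7), pos 5: d→j (+6) — repeating every 3. The shifts repeat in a cycle of length 3: positions 0,1,… shift by +8, +7, +6, then the pattern repeats.
Reversing it on kvavaovn: k−8=c, v−7=o, a−6=u, v−8=n, a−7=t, o−6=i, v−8=n, n−7=g.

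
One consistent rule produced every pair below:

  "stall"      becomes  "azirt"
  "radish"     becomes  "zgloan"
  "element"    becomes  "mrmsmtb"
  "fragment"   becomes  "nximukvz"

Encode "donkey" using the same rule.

luvqme

A repeating key of period 2 is used — shifts +8, +6 over and over.
For donkey: d+8=l, o+6=u, n+8=v, k+6=q, e+8=m, y+6=e.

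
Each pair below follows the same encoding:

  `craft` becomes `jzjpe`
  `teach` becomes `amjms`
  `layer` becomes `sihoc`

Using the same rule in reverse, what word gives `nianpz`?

garden

Letter i (0-indexed) is shifted by i+7, so successive shifts are 7, 8, 9, ….
Undoing it on nianpz: n−7=g, i−8=a, a−9=r, n−10=d, p−11=e, z−12=n.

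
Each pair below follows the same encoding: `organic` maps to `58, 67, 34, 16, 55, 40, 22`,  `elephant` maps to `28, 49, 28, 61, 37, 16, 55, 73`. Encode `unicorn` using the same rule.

76, 55, 40, 22, 58, 67, 55

o(#15)→58 and r(#18)→67: differences scale by 3, so n = 3·pos + 13. Each letter becomes 3×(its alphabet position, a=1..z=26) + 13.
For unicorn: u=21→76, n=14→55, i=9→40, c=3→22, o=15→58, r=18→67, n=14→55.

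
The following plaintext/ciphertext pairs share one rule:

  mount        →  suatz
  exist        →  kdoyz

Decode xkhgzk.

Compare letters: m→s is +6, o→u is +6, u→a is +6 — a constant shift. Every letter moves 6 places later in the alphabet, wrapping around z→a.
Decoding xkhgzk: x−6=r, k−6=e, h−6=b, g−6=a, z−6=t, k−6=e.

rebate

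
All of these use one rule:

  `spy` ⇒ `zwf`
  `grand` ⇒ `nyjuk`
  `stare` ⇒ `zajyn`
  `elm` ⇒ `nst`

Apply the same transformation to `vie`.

Vowels shift forward by 9 and consonants shift forward by 7.
Applying it to vie: v(cons)+7=c, i(vowel)+9=r, e(vowel)+9=n.

crn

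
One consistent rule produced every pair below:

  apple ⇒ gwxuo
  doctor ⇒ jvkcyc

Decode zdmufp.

In apple: a→g is +6, p→w is +7, p→x is +8, l→u is +9 — the shift increases by 1 each position. Each letter shifts forward by (position + 6), i.e. 6, 7, 8, … — the shift grows by one for each successive letter.
Reversing it on zdmufp: z−6=t, d−7=w, m−8=e, u−9=l, f−10=v, p−11=e.

twelve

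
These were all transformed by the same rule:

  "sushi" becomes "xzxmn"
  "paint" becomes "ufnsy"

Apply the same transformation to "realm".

It's a constant shift of +5 (ROT5).
For realm: r+5=w, e+5=j, a+5=f, l+5=q, m+5=r.

wjfqr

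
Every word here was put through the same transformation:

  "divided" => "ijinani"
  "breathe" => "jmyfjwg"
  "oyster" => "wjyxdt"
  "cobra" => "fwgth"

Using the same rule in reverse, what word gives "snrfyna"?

The output letters match the input read backwards, each shifted +5: divided reversed is dedivid. The word is reversed, then every letter is shifted forward by 5.
Reversing it on snrfyna: shift back: s−5=n, n−5=i, r−5=m, f−5=a, y−5=t, n−5=i, a−5=v → nimativ; then reverse → vitamin.

vitamin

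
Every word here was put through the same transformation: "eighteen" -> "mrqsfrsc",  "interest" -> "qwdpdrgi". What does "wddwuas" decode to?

outline

In eighteen: e→m is +8, i→r is +9, g→q is +10, h→s is +11 — the shift increases by 1 each position. Each letter shifts forward by (position + 8), i.e. 8, 9, 10, … — the shift grows by one for each successive letter.
Reversing it on wddwuas: w−8=o, d−9=u, d−10=t, w−11=l, u−12=i, a−13=n, s−14=e.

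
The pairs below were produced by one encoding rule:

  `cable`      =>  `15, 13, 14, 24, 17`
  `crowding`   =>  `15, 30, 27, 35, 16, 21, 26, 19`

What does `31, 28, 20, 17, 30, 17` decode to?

Letters become their 1-based position plus 12 (so a→13, b→14, …).
Decoding 31, 28, 20, 17, 30, 17: 31→(31−12)÷1=19=s, 28→(28−12)÷1=16=p, 20→(20−12)÷1=8=h, 17→(17−12)÷1=5=e, 30→(30−12)÷1=18=r, 17→(17−12)÷1=5=e.

sphere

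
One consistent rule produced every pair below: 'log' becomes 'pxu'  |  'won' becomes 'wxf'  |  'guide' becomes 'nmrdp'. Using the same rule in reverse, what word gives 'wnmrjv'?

Two steps: reverse the string, then apply a Caesar shift of +9.
Reversing it on wnmrjv: shift back: w−9=n, n−9=e, m−9=d, r−9=i, j−9=a, v−9=m → nediam; then reverse → maiden.

maiden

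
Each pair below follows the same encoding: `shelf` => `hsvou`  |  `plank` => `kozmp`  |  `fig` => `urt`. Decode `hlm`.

Each pair mirrors across the alphabet (s↔h, h↔s, e↔v): positions sum to 25. Each letter is replaced by its mirror in the alphabet: a↔z, b↔y, c↔x, and so on (the Atbash cipher).
Decoding hlm: h↔s, l↔o, m↔n.

son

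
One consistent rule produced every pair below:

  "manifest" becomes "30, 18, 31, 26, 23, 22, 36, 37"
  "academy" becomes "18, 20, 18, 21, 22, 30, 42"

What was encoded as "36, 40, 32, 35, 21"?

m is letter #13 and maps to 30: an offset of 17. Each letter is replaced by its alphabet position (a=1..z=26) + 17.
Undoing it on 36, 40, 32, 35, 21: 36→(36−17)÷1=19=s, 40→(40−17)÷1=23=w, 32→(32−17)÷1=15=o, 35→(35−17)÷1=18=r, 21→(21−17)÷1=4=d.

sword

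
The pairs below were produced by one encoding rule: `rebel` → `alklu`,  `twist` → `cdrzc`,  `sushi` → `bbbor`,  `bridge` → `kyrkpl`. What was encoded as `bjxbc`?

Shifts by position in rebel: pos 0: r→a (+9), pos 1: e→l (+7), pos 2: b→k (+9), pos 3: e→l (+7) — repeating every 2. The shifts repeat in a cycle of length 2: positions 0,1,… shift by +9, +7, then the pattern repeats.
Decoding bjxbc: b−9=s, j−7=c, x−9=o, b−7=u, c−9=t.

scout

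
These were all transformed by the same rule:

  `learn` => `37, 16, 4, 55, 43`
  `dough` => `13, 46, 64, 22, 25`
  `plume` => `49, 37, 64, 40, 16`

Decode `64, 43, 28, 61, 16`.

unite

l(#12)→37 and e(#5)→16: differences scale by 3, so n = 3·pos + 1. Each letter becomes 3×(its alphabet position, a=1..z=26) + 1.
Reversing it on 64, 43, 28, 61, 16: 64→(64−1)÷3=21=u, 43→(43−1)÷3=14=n, 28→(28−1)÷3=9=i, 61→(61−1)÷3=20=t, 16→(16−1)÷3=5=e.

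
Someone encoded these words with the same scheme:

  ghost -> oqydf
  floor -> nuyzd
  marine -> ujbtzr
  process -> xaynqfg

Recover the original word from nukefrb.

flatten

In ghost: g→o is +8, h→q is +9, o→y is +10, s→d is +11 — the shift increases by 1 each position. Letter i (0-indexed) is shifted by i+8, so successive shifts are 8, 9, 10, ….
Undoing it on nukefrb: n−8=f, u−9=l, k−10=a, e−11=t, f−12=t, r−13=e, b−14=n.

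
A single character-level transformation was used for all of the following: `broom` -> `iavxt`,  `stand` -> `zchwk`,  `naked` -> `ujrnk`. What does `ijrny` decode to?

Shifts by position in broom: pos 0: b→i (+7), pos 1: r→a (+9), pos 2: o→v (+7), pos 3: o→x (+9) — repeating every 2. It's a Vigenère-style cipher with numeric key [7,9]: position i shifts by key[i mod 2].
Undoing it on ijrny: i−7=b, j−9=a, r−7=k, n−9=e, y−7=r.

baker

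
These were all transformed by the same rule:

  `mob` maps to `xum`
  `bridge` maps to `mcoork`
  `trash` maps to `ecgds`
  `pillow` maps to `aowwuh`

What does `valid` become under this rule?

Vowels shift forward by 6 and consonants shift forward by 11.
On valid: v(cons)+11=g, a(vowel)+6=g, l(cons)+11=w, i(vowel)+6=o, d(cons)+11=o.

ggwoo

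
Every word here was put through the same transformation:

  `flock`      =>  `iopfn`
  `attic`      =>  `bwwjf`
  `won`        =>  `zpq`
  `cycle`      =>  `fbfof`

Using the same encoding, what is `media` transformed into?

The shift depends on letter class: consonant f→i is +3, but vowel o→p is +1. Two shifts are in play — +1 for a/e/i/o/u, +3 for every other letter.
Applying it to media: m(cons)+3=p, e(vowel)+1=f, d(cons)+3=g, i(vowel)+1=j, a(vowel)+1=b.

pfgjb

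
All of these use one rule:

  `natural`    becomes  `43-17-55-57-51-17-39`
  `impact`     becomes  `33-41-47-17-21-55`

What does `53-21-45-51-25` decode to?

score

Each letter becomes 2×(its alphabet position, a=1..z=26) + 15.
Undoing it on 53-21-45-51-25: 53→(53−15)÷2=19=s, 21→(21−15)÷2=3=c, 45→(45−15)÷2=15=o, 51→(51−15)÷2=18=r, 25→(25−15)÷2=5=e.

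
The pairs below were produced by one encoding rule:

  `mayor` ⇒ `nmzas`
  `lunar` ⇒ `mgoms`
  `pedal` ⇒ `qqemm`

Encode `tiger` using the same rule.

uuhqs

Shifts by position in mayor: pos 0: m→n (+1), pos 1: a→m (+12), pos 2: y→z (+1), pos 3: o→a (+12) — repeating every 2. The shifts repeat in a cycle of length 2: positions 0,1,… shift by +1, +12, then the pattern repeats.
Applying it to tiger: t+1=u, i+12=u, g+1=h, e+12=q, r+1=s.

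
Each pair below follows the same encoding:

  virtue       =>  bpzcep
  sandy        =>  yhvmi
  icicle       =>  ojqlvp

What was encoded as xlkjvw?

recall

The shift increases by 1 at each position, starting from +6: 6, 7, 8, ….
Reversing it on xlkjvw: x−6=r, l−7=e, k−8=c, j−9=a, v−10=l, w−11=l.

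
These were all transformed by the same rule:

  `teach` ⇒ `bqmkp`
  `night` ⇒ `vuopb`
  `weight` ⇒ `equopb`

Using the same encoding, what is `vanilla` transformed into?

The rule splits by letter class: vowels +12, consonants +8.
On vanilla: v(cons)+8=d, a(vowel)+12=m, n(cons)+8=v, i(vowel)+12=u, l(cons)+8=t, l(cons)+8=t, a(vowel)+12=m.

dmvuttm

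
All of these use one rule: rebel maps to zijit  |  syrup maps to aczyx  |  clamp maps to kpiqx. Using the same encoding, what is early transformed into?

mezpg

Shifts by position in rebel: pos 0: r→z (+8), pos 1: e→i (+4), pos 2: b→j (+8), pos 3: e→i (+4) — repeating every 2. The shifts repeat in a cycle of length 2: positions 0,1,… shift by +8, +4, then the pattern repeats.
Applying it to early: e+8=m, a+4=e, r+8=z, l+4=p, y+8=g.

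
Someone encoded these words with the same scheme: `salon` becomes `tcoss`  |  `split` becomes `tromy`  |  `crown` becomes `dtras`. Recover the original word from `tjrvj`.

In salon: s→t is +1, a→c is +2, l→o is +3, o→s is +4 — the shift increases by 1 each position. Letter i (0-indexed) is shifted by i+1, so successive shifts are 1, 2, 3, ….
Reversing it on tjrvj: t−1=s, j−2=h, r−3=o, v−4=r, j−5=e.

shore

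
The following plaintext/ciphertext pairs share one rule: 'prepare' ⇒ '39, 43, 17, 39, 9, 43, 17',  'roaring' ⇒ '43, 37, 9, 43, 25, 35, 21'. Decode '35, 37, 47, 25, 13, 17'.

notice

p(#16)→39 and r(#18)→43: differences scale by 2, so n = 2·pos + 7. With a=1..z=26, the number is 2·pos + 7.
Undoing it on 35, 37, 47, 25, 13, 17: 35→(35−7)÷2=14=n, 37→(37−7)÷2=15=o, 47→(47−7)÷2=20=t, 25→(25−7)÷2=9=i, 13→(13−7)÷2=3=c, 17→(17−7)÷2=5=e.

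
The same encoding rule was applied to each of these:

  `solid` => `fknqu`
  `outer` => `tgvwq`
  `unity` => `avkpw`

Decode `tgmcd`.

The output letters match the input read backwards, each shifted +2: solid reversed is dilos. The word is reversed, then every letter is shifted forward by 2.
Undoing it on tgmcd: shift back: t−2=r, g−2=e, m−2=k, c−2=a, d−2=b → rekab; then reverse → baker.

baker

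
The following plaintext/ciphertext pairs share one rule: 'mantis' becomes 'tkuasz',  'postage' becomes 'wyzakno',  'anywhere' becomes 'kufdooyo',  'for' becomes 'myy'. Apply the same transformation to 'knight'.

The shift depends on letter class: consonant m→t is +7, but vowel a→k is +10. Two shifts are in play — +10 for a/e/i/o/u, +7 for every other letter.
Applying it to knight: k(cons)+7=r, n(cons)+7=u, i(vowel)+10=s, g(cons)+7=n, h(cons)+7=o, t(cons)+7=a.

rusnoa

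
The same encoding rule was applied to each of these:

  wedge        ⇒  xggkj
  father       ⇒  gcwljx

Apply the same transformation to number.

In wedge: w→x is +1, e→g is +2, d→g is +3, g→k is +4 — the shift increases by 1 each position. Each letter shifts forward by (position + 1), i.e. 1, 2, 3, … — the shift grows by one for each successive letter.
On number: n+1=o, u+2=w, m+3=p, b+4=f, e+5=j, r+6=x.

owpfjx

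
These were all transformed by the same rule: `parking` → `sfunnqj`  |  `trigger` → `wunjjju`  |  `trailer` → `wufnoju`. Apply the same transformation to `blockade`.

eotfnfgj

The shift depends on letter class: consonant p→s is +3, but vowel a→f is +5. Vowels shift forward by 5 and consonants shift forward by 3.
For blockade: b(cons)+3=e, l(cons)+3=o, o(vowel)+5=t, c(cons)+3=f, k(cons)+3=n, a(vowel)+5=f, d(cons)+3=g, e(vowel)+5=j.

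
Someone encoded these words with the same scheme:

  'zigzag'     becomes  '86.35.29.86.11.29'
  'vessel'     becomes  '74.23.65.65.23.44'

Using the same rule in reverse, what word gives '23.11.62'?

z(#26)→86 and i(#9)→35: differences scale by 3, so n = 3·pos + 8. The formula is n = 3×(alphabet index, a=1) + 8.
Undoing it on 23.11.62: 23→(23−8)÷3=5=e, 11→(11−8)÷3=1=a, 62→(62−8)÷3=18=r.

ear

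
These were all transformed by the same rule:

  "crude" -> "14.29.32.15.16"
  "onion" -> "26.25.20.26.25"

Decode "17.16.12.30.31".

feast

c is letter #3 and maps to 14: an offset of 11. The number is (letter's place in the alphabet, a=1) + 11.
Decoding 17.16.12.30.31: 17→(17−11)÷1=6=f, 16→(16−11)÷1=5=e, 12→(12−11)÷1=1=a, 30→(30−11)÷1=19=s, 31→(31−11)÷1=20=t.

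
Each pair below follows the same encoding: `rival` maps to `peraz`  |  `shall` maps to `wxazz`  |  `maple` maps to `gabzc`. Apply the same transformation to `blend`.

This is an affine cipher: with a=0,…,z=25, each position x becomes (7x+0) mod 26.
On blend: b(1)→7·1+0≡7=h; l(11)→7·11+0≡25=z; e(4)→7·4+0≡2=c; n(13)→7·13+0≡13=n; d(3)→7·3+0≡21=v (all mod 26).

hzcnv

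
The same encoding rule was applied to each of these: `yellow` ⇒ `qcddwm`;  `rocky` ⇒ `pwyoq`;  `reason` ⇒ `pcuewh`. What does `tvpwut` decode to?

This is an affine cipher: with a=0,…,z=25, each position x becomes (15x+20) mod 26.
Undoing it on tvpwut: t(19)→7·(19−20)≡19=t; v(21)→7·(21−20)≡7=h; p(15)→7·(15−20)≡17=r; w(22)→7·(22−20)≡14=o; u(20)→7·(20−20)≡0=a; t(19)→7·(19−20)≡19=t (all mod 26).

throat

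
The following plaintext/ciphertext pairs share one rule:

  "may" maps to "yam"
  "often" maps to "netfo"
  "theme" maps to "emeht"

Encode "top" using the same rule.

The output letters match the input read backwards: may reversed is yam. It's just the letters in reverse order.
On top: reverse → pot.

pot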